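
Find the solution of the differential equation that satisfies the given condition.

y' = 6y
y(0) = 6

General solution: y = Ce^(6x)
Applying IC y(0) = 6:
Particular solution: y = 6e^(6x)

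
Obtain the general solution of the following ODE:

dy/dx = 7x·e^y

Separating variables and integrating:
-e^(-y) = 7x²/2 + C

General solution: y = -ln(C - 7x²/2)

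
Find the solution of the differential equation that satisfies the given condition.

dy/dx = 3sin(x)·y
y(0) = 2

General solution: y = Ce^(-3cos(x))
Applying IC y(0) = 2:
Particular solution: y = 2e^(3(1-cos(x)))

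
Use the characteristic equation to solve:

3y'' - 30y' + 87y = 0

Characteristic equation: 3r² - 30r + 87 = 0
Divide by 3: r² - 10r + 29 = 0
Roots: r = 5 ± 2i (complex conjugates)
General solution: y = e^(5x)(C₁cos(2x) + C₂sin(2x))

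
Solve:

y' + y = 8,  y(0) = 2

General solution: y = 8 + Ce^(-x)
Applying y(0) = 2: C = 2 - 8 = -6
Particular solution: y = 8 - 6e^(-x)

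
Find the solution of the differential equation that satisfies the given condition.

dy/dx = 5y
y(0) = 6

General solution: y = Ce^(5x)
Applying IC y(0) = 6:
Particular solution: y = 6e^(5x)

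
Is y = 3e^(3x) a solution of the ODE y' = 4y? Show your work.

Verification:
y = 3e^(3x)
y' = 9e^(3x)
But 4y = 12e^(3x)
y' ≠ 4y — the derivative does not match

No, it is not a solution.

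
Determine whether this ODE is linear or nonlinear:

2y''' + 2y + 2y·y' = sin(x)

Nonlinear (product y·y')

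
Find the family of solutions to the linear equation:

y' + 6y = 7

Using integrating factor method:

General solution: y = 7/6 + Ce^(-6x)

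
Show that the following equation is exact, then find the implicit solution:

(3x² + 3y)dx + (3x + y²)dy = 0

Verify exactness: ∂M/∂y = ∂N/∂x ✓
Find F(x,y) such that ∂F/∂x = M, ∂F/∂y = N
Solution: x³ + 3xy + y³/3 = C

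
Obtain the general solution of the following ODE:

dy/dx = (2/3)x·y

Separating variables and integrating:
ln|y| = x^2/3 + C

General solution: y = Ce^(x^2/3)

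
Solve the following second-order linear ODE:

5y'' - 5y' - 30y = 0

Characteristic equation: 5r² - 5r - 30 = 0
Divide by 5: r² - r - 6 = 0
Roots: r = 3, -2 (distinct real)
General solution: y = C₁e^(3x) + C₂e^(-2x)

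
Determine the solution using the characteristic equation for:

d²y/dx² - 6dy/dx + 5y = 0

Characteristic equation: r² - 6r + 5 = 0
Roots: r = 1, 5 (distinct real)
General solution: y = C₁e^x + C₂e^(5x)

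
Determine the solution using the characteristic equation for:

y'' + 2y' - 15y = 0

Characteristic equation: r² + 2r - 15 = 0
Roots: r = 3, -5 (distinct real)
General solution: y = C₁e^(3x) + C₂e^(-5x)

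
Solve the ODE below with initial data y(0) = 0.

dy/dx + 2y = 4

General solution: y = 2 + Ce^(-2x)
Applying y(0) = 0: C = 0 - 2 = -2
Particular solution: y = 2 - 2e^(-2x)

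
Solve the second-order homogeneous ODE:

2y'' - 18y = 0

Characteristic equation: 2r² - 18 = 0
Divide by 2: r² - 9 = 0
Roots: r = 3, -3 (distinct real)
General solution: y = C₁e^(3x) + C₂e^(-3x)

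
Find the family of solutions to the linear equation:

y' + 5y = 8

Using integrating factor method:

General solution: y = 8/5 + Ce^(-5x)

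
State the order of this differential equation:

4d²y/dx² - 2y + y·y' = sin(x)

The order is 2 (highest derivative is of order 2).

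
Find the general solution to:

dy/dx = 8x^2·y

Separating variables and integrating:
ln|y| = 8x^3/3 + C

General solution: y = Ce^(8x^3/3)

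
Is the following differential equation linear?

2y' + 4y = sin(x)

Yes. Linear (y and its derivatives appear to the first power only, no products of y terms)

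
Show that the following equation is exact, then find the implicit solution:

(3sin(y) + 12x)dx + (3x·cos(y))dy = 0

Verify exactness: ∂M/∂y = ∂N/∂x ✓
Find F(x,y) such that ∂F/∂x = M, ∂F/∂y = N
Solution: 3x·sin(y) + 6x² = C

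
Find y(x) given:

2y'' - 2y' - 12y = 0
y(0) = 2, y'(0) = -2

General solution: y = C₁e^(3x) + C₂e^(-2x)
Applying ICs: C₁ = 2/5, C₂ = 8/5
Particular solution: y = (2/5)e^(3x) + (8/5)e^(-2x)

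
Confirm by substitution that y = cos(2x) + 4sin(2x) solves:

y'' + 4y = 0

Verification:
y'' = -4cos(2x) - 16sin(2x)
y'' + 4y = 0 ✓

Yes, it is a solution.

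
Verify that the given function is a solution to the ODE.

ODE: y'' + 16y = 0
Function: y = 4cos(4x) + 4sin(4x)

Verification:
y'' = -64cos(4x) - 64sin(4x)
y'' + 16y = 0 ✓

Yes, it is a solution.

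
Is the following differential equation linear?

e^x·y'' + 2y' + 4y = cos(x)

Yes. Linear (y and its derivatives appear to the first power only, no products of y terms)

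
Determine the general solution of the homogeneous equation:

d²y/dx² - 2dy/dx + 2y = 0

Characteristic equation: r² - 2r + 2 = 0
Roots: r = 1 ± i (complex conjugates)
General solution: y = e^x(C₁cos(x) + C₂sin(x))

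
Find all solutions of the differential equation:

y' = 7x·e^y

Separating variables and integrating:
-e^(-y) = 7x²/2 + C

General solution: y = -ln(C - 7x²/2)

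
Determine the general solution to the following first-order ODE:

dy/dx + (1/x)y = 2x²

Using integrating factor method:

General solution: y = (1/2)x^3 + C/x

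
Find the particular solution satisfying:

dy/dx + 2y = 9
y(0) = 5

General solution: y = 9/2 + Ce^(-2x)
Applying y(0) = 5: C = 5 - 9/2 = 1/2
Particular solution: y = 9/2 + (1/2)e^(-2x)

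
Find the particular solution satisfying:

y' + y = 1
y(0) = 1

General solution: y = 1 + Ce^(-x)
Applying y(0) = 1: C = 1 - 1 = 0
Particular solution: y = 1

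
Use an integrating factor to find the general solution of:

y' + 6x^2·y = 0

Using integrating factor method:

General solution: y = Ce^(-2x^3)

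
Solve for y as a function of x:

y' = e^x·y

Separating variables and integrating:
ln|y| = e^x + C

General solution: y = Ce^(e^x)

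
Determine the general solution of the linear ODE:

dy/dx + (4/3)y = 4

Using integrating factor method:

General solution: y = 3 + Ce^(-4x/3)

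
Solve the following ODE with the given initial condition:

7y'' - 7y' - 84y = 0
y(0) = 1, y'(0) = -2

General solution: y = C₁e^(4x) + C₂e^(-3x)
Applying ICs: C₁ = 1/7, C₂ = 6/7
Particular solution: y = (1/7)e^(4x) + (6/7)e^(-3x)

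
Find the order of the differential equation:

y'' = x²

The order is 2 (highest derivative is of order 2).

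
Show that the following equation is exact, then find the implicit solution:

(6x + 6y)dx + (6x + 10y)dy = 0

Verify exactness: ∂M/∂y = ∂N/∂x ✓
Find F(x,y) such that ∂F/∂x = M, ∂F/∂y = N
Solution: 3x² + 6xy + 5y² = C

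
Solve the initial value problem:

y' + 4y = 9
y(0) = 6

General solution: y = 9/4 + Ce^(-4x)
Applying y(0) = 6: C = 6 - 9/4 = 15/4
Particular solution: y = 9/4 + (15/4)e^(-4x)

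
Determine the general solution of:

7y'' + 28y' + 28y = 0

Characteristic equation: 7r² + 28r + 28 = 0
Divide by 7: r² + 4r + 4 = 0
Factored: (r + 2)² = 0
Repeated root: r = -2
General solution: y = (C₁ + C₂x)e^(-2x)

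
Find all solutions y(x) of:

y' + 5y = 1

Using integrating factor method:

General solution: y = 1/5 + Ce^(-5x)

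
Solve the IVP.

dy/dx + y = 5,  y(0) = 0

General solution: y = 5 + Ce^(-x)
Applying y(0) = 0: C = 0 - 5 = -5
Particular solution: y = 5 - 5e^(-x)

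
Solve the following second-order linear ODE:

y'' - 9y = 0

Characteristic equation: r² - 9 = 0
Roots: r = 3, -3 (distinct real)
General solution: y = C₁e^(3x) + C₂e^(-3x)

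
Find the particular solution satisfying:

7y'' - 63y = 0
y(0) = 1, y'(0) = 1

General solution: y = C₁e^(3x) + C₂e^(-3x)
Applying ICs: C₁ = 2/3, C₂ = 1/3
Particular solution: y = (2/3)e^(3x) + (1/3)e^(-3x)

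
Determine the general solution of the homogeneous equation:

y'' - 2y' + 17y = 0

Characteristic equation: r² - 2r + 17 = 0
Roots: r = 1 ± 4i (complex conjugates)
General solution: y = e^x(C₁cos(4x) + C₂sin(4x))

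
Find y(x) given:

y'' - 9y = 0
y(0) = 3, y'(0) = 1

General solution: y = C₁e^(3x) + C₂e^(-3x)
Applying ICs: C₁ = 5/3, C₂ = 4/3
Particular solution: y = (5/3)e^(3x) + (4/3)e^(-3x)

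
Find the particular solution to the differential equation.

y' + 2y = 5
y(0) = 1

General solution: y = 5/2 + Ce^(-2x)
Applying y(0) = 1: C = 1 - 5/2 = -3/2
Particular solution: y = 5/2 - (3/2)e^(-2x)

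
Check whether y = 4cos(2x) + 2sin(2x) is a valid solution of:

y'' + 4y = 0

Verification:
y'' = -16cos(2x) - 8sin(2x)
y'' + 4y = 0 ✓

Yes, it is a solution.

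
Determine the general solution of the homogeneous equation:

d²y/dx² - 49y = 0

Characteristic equation: r² - 49 = 0
Roots: r = 7, -7 (distinct real)
General solution: y = C₁e^(7x) + C₂e^(-7x)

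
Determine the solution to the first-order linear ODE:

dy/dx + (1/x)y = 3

Using integrating factor method:

General solution: y = (3/2)x + C/x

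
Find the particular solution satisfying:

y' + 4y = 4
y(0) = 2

General solution: y = 1 + Ce^(-4x)
Applying y(0) = 2: C = 2 - 1 = 1
Particular solution: y = 1 + e^(-4x)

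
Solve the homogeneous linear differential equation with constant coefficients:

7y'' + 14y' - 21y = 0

Characteristic equation: 7r² + 14r - 21 = 0
Divide by 7: r² + 2r - 3 = 0
Roots: r = 1, -3 (distinct real)
General solution: y = C₁e^x + C₂e^(-3x)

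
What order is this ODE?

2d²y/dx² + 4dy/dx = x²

The order is 2 (highest derivative is of order 2).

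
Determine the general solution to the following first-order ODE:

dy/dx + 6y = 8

Using integrating factor method:

General solution: y = 4/3 + Ce^(-6x)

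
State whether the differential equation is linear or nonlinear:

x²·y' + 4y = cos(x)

Linear (y and its derivatives appear to the first power only, no products of y terms)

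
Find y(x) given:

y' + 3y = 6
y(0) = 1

General solution: y = 2 + Ce^(-3x)
Applying y(0) = 1: C = 1 - 2 = -1
Particular solution: y = 2 - e^(-3x)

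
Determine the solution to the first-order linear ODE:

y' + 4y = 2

Using integrating factor method:

General solution: y = 1/2 + Ce^(-4x)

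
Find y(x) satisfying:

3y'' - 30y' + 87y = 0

Characteristic equation: 3r² - 30r + 87 = 0
Divide by 3: r² - 10r + 29 = 0
Roots: r = 5 ± 2i (complex conjugates)
General solution: y = e^(5x)(C₁cos(2x) + C₂sin(2x))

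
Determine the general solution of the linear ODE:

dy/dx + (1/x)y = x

Using integrating factor method:

General solution: y = (1/3)x^2 + C/x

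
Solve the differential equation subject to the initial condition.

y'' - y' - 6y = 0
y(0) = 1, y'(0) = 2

General solution: y = C₁e^(3x) + C₂e^(-2x)
Applying ICs: C₁ = 4/5, C₂ = 1/5
Particular solution: y = (4/5)e^(3x) + (1/5)e^(-2x)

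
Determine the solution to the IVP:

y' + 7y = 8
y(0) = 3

General solution: y = 8/7 + Ce^(-7x)
Applying y(0) = 3: C = 3 - 8/7 = 13/7
Particular solution: y = 8/7 + (13/7)e^(-7x)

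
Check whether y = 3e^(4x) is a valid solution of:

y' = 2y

Verification:
y = 3e^(4x)
y' = 12e^(4x)
But 2y = 6e^(4x)
y' ≠ 2y — the derivative does not match

No, it is not a solution.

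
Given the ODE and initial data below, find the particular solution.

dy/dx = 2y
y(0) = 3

General solution: y = Ce^(2x)
Applying IC y(0) = 3:
Particular solution: y = 3e^(2x)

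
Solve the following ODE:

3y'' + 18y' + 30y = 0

Characteristic equation: 3r² + 18r + 30 = 0
Divide by 3: r² + 6r + 10 = 0
Roots: r = -3 ± i (complex conjugates)
General solution: y = e^(-3x)(C₁cos(x) + C₂sin(x))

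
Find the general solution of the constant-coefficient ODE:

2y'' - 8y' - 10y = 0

Characteristic equation: 2r² - 8r - 10 = 0
Divide by 2: r² - 4r - 5 = 0
Roots: r = 5, -1 (distinct real)
General solution: y = C₁e^(5x) + C₂e^(-x)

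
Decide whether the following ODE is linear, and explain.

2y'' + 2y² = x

Nonlinear (y² term)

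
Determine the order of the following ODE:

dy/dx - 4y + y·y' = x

The order is 1 (highest derivative is of order 1).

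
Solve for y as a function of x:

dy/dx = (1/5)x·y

Separating variables and integrating:
ln|y| = x^2/10 + C

General solution: y = Ce^(x^2/10)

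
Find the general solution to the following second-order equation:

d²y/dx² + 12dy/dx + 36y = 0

Characteristic equation: r² + 12r + 36 = 0
Factored: (r + 6)² = 0
Repeated root: r = -6
General solution: y = (C₁ + C₂x)e^(-6x)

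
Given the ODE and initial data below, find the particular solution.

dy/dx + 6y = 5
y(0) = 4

General solution: y = 5/6 + Ce^(-6x)
Applying y(0) = 4: C = 4 - 5/6 = 19/6
Particular solution: y = 5/6 + (19/6)e^(-6x)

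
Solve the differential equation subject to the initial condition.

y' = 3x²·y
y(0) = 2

General solution: y = Ce^(x³)
Applying IC y(0) = 2:
Particular solution: y = 2e^(x³)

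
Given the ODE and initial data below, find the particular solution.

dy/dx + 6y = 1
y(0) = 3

General solution: y = 1/6 + Ce^(-6x)
Applying y(0) = 3: C = 3 - 1/6 = 17/6
Particular solution: y = 1/6 + (17/6)e^(-6x)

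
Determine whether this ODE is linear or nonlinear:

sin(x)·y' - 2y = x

Linear (y and its derivatives appear to the first power only, no products of y terms)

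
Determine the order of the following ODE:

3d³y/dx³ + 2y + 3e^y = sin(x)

The order is 3 (highest derivative is of order 3).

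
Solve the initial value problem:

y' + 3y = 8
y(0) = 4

General solution: y = 8/3 + Ce^(-3x)
Applying y(0) = 4: C = 4 - 8/3 = 4/3
Particular solution: y = 8/3 + (4/3)e^(-3x)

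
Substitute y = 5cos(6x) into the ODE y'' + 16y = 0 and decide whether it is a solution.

Verification:
y'' = -180cos(6x)
y'' + 16y ≠ 0 (frequency mismatch: got 36 instead of 16)

No, it is not a solution.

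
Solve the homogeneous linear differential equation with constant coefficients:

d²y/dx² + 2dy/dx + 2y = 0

Characteristic equation: r² + 2r + 2 = 0
Roots: r = -1 ± i (complex conjugates)
General solution: y = e^(-x)(C₁cos(x) + C₂sin(x))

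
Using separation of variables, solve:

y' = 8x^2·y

Separating variables and integrating:
ln|y| = 8x^3/3 + C

General solution: y = Ce^(8x^3/3)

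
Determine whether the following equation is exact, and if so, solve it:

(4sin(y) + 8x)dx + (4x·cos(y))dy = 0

Verify exactness: ∂M/∂y = ∂N/∂x ✓
Find F(x,y) such that ∂F/∂x = M, ∂F/∂y = N
Solution: 4x·sin(y) + 4x² = C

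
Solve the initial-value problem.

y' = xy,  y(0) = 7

General solution: y = Ce^(x²/2)
Applying IC y(0) = 7:
Particular solution: y = 7e^(x²/2)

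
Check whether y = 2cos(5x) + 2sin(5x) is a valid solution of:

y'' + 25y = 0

Verification:
y'' = -50cos(5x) - 50sin(5x)
y'' + 25y = 0 ✓

Yes, it is a solution.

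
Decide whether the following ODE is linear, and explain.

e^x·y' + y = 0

Linear (y and its derivatives appear to the first power only, no products of y terms)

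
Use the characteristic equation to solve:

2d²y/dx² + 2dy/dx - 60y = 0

Characteristic equation: 2r² + 2r - 60 = 0
Divide by 2: r² + r - 30 = 0
Roots: r = 5, -6 (distinct real)
General solution: y = C₁e^(5x) + C₂e^(-6x)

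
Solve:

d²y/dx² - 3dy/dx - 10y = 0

Characteristic equation: r² - 3r - 10 = 0
Roots: r = 5, -2 (distinct real)
General solution: y = C₁e^(5x) + C₂e^(-2x)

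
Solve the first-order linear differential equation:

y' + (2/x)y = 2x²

Using integrating factor method:

General solution: y = (2/5)x^3 + Cx^(-2)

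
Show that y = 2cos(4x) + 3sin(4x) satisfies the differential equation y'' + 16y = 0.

Verification:
y'' = -32cos(4x) - 48sin(4x)
y'' + 16y = 0 ✓

Yes, it is a solution.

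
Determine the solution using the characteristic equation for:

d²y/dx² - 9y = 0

Characteristic equation: r² - 9 = 0
Roots: r = 3, -3 (distinct real)
General solution: y = C₁e^(3x) + C₂e^(-3x)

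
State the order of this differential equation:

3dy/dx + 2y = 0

The order is 1 (highest derivative is of order 1).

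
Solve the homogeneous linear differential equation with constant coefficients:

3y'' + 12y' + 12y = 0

Characteristic equation: 3r² + 12r + 12 = 0
Divide by 3: r² + 4r + 4 = 0
Factored: (r + 2)² = 0
Repeated root: r = -2
General solution: y = (C₁ + C₂x)e^(-2x)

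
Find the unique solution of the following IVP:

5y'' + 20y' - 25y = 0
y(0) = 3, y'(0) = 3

General solution: y = C₁e^x + C₂e^(-5x)
Applying ICs: C₁ = 3, C₂ = 0
Particular solution: y = 3e^x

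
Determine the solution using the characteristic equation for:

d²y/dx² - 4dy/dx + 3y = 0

Characteristic equation: r² - 4r + 3 = 0
Roots: r = 1, 3 (distinct real)
General solution: y = C₁e^x + C₂e^(3x)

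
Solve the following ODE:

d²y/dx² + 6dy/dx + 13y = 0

Characteristic equation: r² + 6r + 13 = 0
Roots: r = -3 ± 2i (complex conjugates)
General solution: y = e^(-3x)(C₁cos(2x) + C₂sin(2x))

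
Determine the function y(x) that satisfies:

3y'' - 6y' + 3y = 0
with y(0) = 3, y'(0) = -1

General solution: y = (C₁ + C₂x)e^x
Repeated root r = 1
Applying ICs: C₁ = 3, C₂ = -4
Particular solution: y = (3 - 4x)e^x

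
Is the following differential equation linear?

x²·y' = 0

Yes. Linear (y and its derivatives appear to the first power only, no products of y terms)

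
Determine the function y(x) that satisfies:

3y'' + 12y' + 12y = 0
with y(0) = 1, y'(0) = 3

General solution: y = (C₁ + C₂x)e^(-2x)
Repeated root r = -2
Applying ICs: C₁ = 1, C₂ = 5
Particular solution: y = (1 + 5x)e^(-2x)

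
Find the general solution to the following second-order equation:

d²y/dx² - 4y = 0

Characteristic equation: r² - 4 = 0
Roots: r = 2, -2 (distinct real)
General solution: y = C₁e^(2x) + C₂e^(-2x)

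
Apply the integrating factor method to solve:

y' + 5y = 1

Using integrating factor method:

General solution: y = 1/5 + Ce^(-5x)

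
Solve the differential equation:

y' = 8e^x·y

Separating variables and integrating:
ln|y| = 8e^x + C

General solution: y = Ce^(8e^x)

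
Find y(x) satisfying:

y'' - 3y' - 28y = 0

Characteristic equation: r² - 3r - 28 = 0
Roots: r = 7, -4 (distinct real)
General solution: y = C₁e^(7x) + C₂e^(-4x)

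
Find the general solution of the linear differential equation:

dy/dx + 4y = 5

Using integrating factor method:

General solution: y = 5/4 + Ce^(-4x)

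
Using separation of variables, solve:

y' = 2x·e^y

Separating variables and integrating:
-e^(-y) = x² + C

General solution: y = -ln(C - x²)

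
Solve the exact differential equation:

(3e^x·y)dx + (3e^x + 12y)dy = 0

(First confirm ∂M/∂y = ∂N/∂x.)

Verify exactness: ∂M/∂y = ∂N/∂x ✓
Find F(x,y) such that ∂F/∂x = M, ∂F/∂y = N
Solution: 3e^x·y + 6y² = C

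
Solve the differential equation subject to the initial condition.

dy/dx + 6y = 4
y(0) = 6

General solution: y = 2/3 + Ce^(-6x)
Applying y(0) = 6: C = 6 - 2/3 = 16/3
Particular solution: y = 2/3 + (16/3)e^(-6x)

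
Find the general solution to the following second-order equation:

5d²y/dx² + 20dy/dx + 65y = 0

Characteristic equation: 5r² + 20r + 65 = 0
Divide by 5: r² + 4r + 13 = 0
Roots: r = -2 ± 3i (complex conjugates)
General solution: y = e^(-2x)(C₁cos(3x) + C₂sin(3x))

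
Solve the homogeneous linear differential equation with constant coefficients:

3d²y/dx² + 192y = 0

Characteristic equation: 3r² + 192 = 0
Divide by 3: r² + 64 = 0
Roots: r = ±8i (complex conjugates)
General solution: y = C₁cos(8x) + C₂sin(8x)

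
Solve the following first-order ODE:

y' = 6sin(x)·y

Separating variables and integrating:
ln|y| = -6cos(x) + C

General solution: y = Ce^(-6cos(x))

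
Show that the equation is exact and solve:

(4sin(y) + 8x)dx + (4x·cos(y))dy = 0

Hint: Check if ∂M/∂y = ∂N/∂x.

Verify exactness: ∂M/∂y = ∂N/∂x ✓
Find F(x,y) such that ∂F/∂x = M, ∂F/∂y = N
Solution: 4x·sin(y) + 4x² = C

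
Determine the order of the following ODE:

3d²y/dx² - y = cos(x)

The order is 2 (highest derivative is of order 2).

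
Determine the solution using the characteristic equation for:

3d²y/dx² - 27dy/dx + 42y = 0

Characteristic equation: 3r² - 27r + 42 = 0
Divide by 3: r² - 9r + 14 = 0
Roots: r = 2, 7 (distinct real)
General solution: y = C₁e^(2x) + C₂e^(7x)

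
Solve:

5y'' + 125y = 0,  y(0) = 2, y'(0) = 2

General solution: y = C₁cos(5x) + C₂sin(5x)
Complex roots r = ±5i
Applying ICs: C₁ = 2, C₂ = 2/5
Particular solution: y = 2cos(5x) + (2/5)sin(5x)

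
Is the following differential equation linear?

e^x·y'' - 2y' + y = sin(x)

Yes. Linear (y and its derivatives appear to the first power only, no products of y terms)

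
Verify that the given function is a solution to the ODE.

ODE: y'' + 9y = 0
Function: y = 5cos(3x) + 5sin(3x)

Verification:
y'' = -45cos(3x) - 45sin(3x)
y'' + 9y = 0 ✓

Yes, it is a solution.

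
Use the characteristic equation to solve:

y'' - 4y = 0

Characteristic equation: r² - 4 = 0
Roots: r = 2, -2 (distinct real)
General solution: y = C₁e^(2x) + C₂e^(-2x)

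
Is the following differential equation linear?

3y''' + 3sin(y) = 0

No. Nonlinear (sin(y) is nonlinear in y)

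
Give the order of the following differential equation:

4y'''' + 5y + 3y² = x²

The order is 4 (highest derivative is of order 4).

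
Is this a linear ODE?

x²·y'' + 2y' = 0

Yes. Linear (y and its derivatives appear to the first power only, no products of y terms)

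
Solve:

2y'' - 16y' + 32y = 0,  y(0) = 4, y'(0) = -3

General solution: y = (C₁ + C₂x)e^(4x)
Repeated root r = 4
Applying ICs: C₁ = 4, C₂ = -19
Particular solution: y = (4 - 19x)e^(4x)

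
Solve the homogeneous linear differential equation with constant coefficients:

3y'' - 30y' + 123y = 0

Characteristic equation: 3r² - 30r + 123 = 0
Divide by 3: r² - 10r + 41 = 0
Roots: r = 5 ± 4i (complex conjugates)
General solution: y = e^(5x)(C₁cos(4x) + C₂sin(4x))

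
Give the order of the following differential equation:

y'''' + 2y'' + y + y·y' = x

The order is 4 (highest derivative is of order 4).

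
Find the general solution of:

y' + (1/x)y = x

Using integrating factor method:

General solution: y = (1/3)x^2 + C/x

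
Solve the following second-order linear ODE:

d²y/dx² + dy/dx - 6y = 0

Characteristic equation: r² + r - 6 = 0
Roots: r = 2, -3 (distinct real)
General solution: y = C₁e^(2x) + C₂e^(-3x)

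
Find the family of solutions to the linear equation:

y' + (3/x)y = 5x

Using integrating factor method:

General solution: y = x^2 + Cx^(-3)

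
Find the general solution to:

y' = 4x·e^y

Separating variables and integrating:
-e^(-y) = 2x² + C

General solution: y = -ln(C - 2x²)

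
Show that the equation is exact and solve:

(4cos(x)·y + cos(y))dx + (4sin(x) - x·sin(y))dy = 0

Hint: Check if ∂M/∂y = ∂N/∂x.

Verify exactness: ∂M/∂y = ∂N/∂x ✓
Find F(x,y) such that ∂F/∂x = M, ∂F/∂y = N
Solution: 4sin(x)·y + x·cos(y) = C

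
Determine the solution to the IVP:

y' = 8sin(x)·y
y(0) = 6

General solution: y = Ce^(-8cos(x))
Applying IC y(0) = 6:
Particular solution: y = 6e^(8(1-cos(x)))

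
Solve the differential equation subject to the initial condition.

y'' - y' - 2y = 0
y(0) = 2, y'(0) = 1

General solution: y = C₁e^(2x) + C₂e^(-x)
Applying ICs: C₁ = 1, C₂ = 1
Particular solution: y = e^(2x) + e^(-x)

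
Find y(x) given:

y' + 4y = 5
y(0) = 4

General solution: y = 5/4 + Ce^(-4x)
Applying y(0) = 4: C = 4 - 5/4 = 11/4
Particular solution: y = 5/4 + (11/4)e^(-4x)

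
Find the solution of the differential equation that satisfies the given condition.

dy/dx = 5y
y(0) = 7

General solution: y = Ce^(5x)
Applying IC y(0) = 7:
Particular solution: y = 7e^(5x)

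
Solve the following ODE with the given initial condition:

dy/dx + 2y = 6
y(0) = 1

General solution: y = 3 + Ce^(-2x)
Applying y(0) = 1: C = 1 - 3 = -2
Particular solution: y = 3 - 2e^(-2x)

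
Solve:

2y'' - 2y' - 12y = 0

Characteristic equation: 2r² - 2r - 12 = 0
Divide by 2: r² - r - 6 = 0
Roots: r = 3, -2 (distinct real)
General solution: y = C₁e^(3x) + C₂e^(-2x)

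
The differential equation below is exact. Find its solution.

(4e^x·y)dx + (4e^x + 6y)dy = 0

Verify exactness: ∂M/∂y = ∂N/∂x ✓
Find F(x,y) such that ∂F/∂x = M, ∂F/∂y = N
Solution: 4e^x·y + 3y² = C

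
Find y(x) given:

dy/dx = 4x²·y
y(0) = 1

General solution: y = Ce^(4x³/3)
Applying IC y(0) = 1:
Particular solution: y = e^(4x³/3)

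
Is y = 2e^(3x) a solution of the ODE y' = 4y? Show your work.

Verification:
y = 2e^(3x)
y' = 6e^(3x)
But 4y = 8e^(3x)
y' ≠ 4y — the derivative does not match

No, it is not a solution.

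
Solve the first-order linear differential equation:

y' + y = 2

Using integrating factor method:

General solution: y = 2 + Ce^(-x)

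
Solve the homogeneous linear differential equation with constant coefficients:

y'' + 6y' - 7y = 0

Characteristic equation: r² + 6r - 7 = 0
Roots: r = 1, -7 (distinct real)
General solution: y = C₁e^x + C₂e^(-7x)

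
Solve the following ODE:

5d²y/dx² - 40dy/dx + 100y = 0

Characteristic equation: 5r² - 40r + 100 = 0
Divide by 5: r² - 8r + 20 = 0
Roots: r = 4 ± 2i (complex conjugates)
General solution: y = e^(4x)(C₁cos(2x) + C₂sin(2x))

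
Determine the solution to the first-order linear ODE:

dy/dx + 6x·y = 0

Using integrating factor method:

General solution: y = Ce^(-3x^2)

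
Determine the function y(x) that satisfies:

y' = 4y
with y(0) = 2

General solution: y = Ce^(4x)
Applying IC y(0) = 2:
Particular solution: y = 2e^(4x)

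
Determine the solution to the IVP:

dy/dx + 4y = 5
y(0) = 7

General solution: y = 5/4 + Ce^(-4x)
Applying y(0) = 7: C = 7 - 5/4 = 23/4
Particular solution: y = 5/4 + (23/4)e^(-4x)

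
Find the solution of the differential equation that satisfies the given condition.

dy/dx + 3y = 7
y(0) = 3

General solution: y = 7/3 + Ce^(-3x)
Applying y(0) = 3: C = 3 - 7/3 = 2/3
Particular solution: y = 7/3 + (2/3)e^(-3x)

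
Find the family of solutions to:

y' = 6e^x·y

Separating variables and integrating:
ln|y| = 6e^x + C

General solution: y = Ce^(6e^x)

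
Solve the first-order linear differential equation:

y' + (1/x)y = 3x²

Using integrating factor method:

General solution: y = (3/4)x^3 + C/x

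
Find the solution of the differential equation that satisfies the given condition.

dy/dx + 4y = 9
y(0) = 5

General solution: y = 9/4 + Ce^(-4x)
Applying y(0) = 5: C = 5 - 9/4 = 11/4
Particular solution: y = 9/4 + (11/4)e^(-4x)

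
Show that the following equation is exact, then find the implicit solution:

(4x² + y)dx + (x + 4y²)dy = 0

Verify exactness: ∂M/∂y = ∂N/∂x ✓
Find F(x,y) such that ∂F/∂x = M, ∂F/∂y = N
Solution: 4x³/3 + xy + 4y³/3 = C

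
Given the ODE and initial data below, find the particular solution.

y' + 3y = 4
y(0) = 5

General solution: y = 4/3 + Ce^(-3x)
Applying y(0) = 5: C = 5 - 4/3 = 11/3
Particular solution: y = 4/3 + (11/3)e^(-3x)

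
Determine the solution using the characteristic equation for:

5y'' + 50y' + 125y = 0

Characteristic equation: 5r² + 50r + 125 = 0
Divide by 5: r² + 10r + 25 = 0
Factored: (r + 5)² = 0
Repeated root: r = -5
General solution: y = (C₁ + C₂x)e^(-5x)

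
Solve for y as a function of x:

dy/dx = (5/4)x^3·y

Separating variables and integrating:
ln|y| = 5x^4/16 + C

General solution: y = Ce^(5x^4/16)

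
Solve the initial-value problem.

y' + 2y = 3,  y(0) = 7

General solution: y = 3/2 + Ce^(-2x)
Applying y(0) = 7: C = 7 - 3/2 = 11/2
Particular solution: y = 3/2 + (11/2)e^(-2x)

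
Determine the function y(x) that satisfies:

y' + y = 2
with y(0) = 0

General solution: y = 2 + Ce^(-x)
Applying y(0) = 0: C = 0 - 2 = -2
Particular solution: y = 2 - 2e^(-x)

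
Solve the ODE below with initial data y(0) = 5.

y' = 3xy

General solution: y = Ce^(3x²/2)
Applying IC y(0) = 5:
Particular solution: y = 5e^(3x²/2)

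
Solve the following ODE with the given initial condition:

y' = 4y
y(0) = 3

General solution: y = Ce^(4x)
Applying IC y(0) = 3:
Particular solution: y = 3e^(4x)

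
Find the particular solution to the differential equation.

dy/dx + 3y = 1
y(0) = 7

General solution: y = 1/3 + Ce^(-3x)
Applying y(0) = 7: C = 7 - 1/3 = 20/3
Particular solution: y = 1/3 + (20/3)e^(-3x)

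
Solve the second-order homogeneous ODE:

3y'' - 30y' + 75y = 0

Characteristic equation: 3r² - 30r + 75 = 0
Divide by 3: r² - 10r + 25 = 0
Factored: (r - 5)² = 0
Repeated root: r = 5
General solution: y = (C₁ + C₂x)e^(5x)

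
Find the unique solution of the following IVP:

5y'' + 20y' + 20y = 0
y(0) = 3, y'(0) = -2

General solution: y = (C₁ + C₂x)e^(-2x)
Repeated root r = -2
Applying ICs: C₁ = 3, C₂ = 4
Particular solution: y = (3 + 4x)e^(-2x)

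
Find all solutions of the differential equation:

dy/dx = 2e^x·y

Separating variables and integrating:
ln|y| = 2e^x + C

General solution: y = Ce^(2e^x)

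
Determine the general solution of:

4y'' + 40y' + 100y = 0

Characteristic equation: 4r² + 40r + 100 = 0
Divide by 4: r² + 10r + 25 = 0
Factored: (r + 5)² = 0
Repeated root: r = -5
General solution: y = (C₁ + C₂x)e^(-5x)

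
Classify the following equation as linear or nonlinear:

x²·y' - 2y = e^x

Linear (y and its derivatives appear to the first power only, no products of y terms)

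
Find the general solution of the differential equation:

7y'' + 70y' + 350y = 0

Characteristic equation: 7r² + 70r + 350 = 0
Divide by 7: r² + 10r + 50 = 0
Roots: r = -5 ± 5i (complex conjugates)
General solution: y = e^(-5x)(C₁cos(5x) + C₂sin(5x))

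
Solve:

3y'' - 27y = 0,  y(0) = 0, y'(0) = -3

General solution: y = C₁e^(3x) + C₂e^(-3x)
Applying ICs: C₁ = -1/2, C₂ = 1/2
Particular solution: y = -(1/2)e^(3x) + (1/2)e^(-3x)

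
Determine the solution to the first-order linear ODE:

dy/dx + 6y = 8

Using integrating factor method:

General solution: y = 4/3 + Ce^(-6x)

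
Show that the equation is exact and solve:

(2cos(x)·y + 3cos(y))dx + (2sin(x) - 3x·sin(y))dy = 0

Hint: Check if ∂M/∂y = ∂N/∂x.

Verify exactness: ∂M/∂y = ∂N/∂x ✓
Find F(x,y) such that ∂F/∂x = M, ∂F/∂y = N
Solution: 2sin(x)·y + 3x·cos(y) = C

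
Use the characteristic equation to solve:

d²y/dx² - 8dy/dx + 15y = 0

Characteristic equation: r² - 8r + 15 = 0
Roots: r = 3, 5 (distinct real)
General solution: y = C₁e^(3x) + C₂e^(5x)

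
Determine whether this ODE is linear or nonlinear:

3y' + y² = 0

Nonlinear (y² term)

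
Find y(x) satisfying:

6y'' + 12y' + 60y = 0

Characteristic equation: 6r² + 12r + 60 = 0
Divide by 6: r² + 2r + 10 = 0
Roots: r = -1 ± 3i (complex conjugates)
General solution: y = e^(-x)(C₁cos(3x) + C₂sin(3x))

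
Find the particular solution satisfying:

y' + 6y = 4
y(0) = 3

General solution: y = 2/3 + Ce^(-6x)
Applying y(0) = 3: C = 3 - 2/3 = 7/3
Particular solution: y = 2/3 + (7/3)e^(-6x)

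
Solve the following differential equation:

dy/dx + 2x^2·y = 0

Using integrating factor method:

General solution: y = Ce^(-2x^3/3)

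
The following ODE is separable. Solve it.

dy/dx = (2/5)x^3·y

Separating variables and integrating:
ln|y| = x^4/10 + C

General solution: y = Ce^(x^4/10)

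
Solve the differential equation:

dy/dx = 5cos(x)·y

Separating variables and integrating:
ln|y| = 5sin(x) + C

General solution: y = Ce^(5sin(x))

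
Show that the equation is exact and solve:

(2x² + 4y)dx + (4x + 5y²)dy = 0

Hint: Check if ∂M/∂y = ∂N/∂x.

Verify exactness: ∂M/∂y = ∂N/∂x ✓
Find F(x,y) such that ∂F/∂x = M, ∂F/∂y = N
Solution: 2x³/3 + 4xy + 5y³/3 = C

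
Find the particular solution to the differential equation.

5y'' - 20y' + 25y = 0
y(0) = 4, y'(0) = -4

General solution: y = e^(2x)(C₁cos(x) + C₂sin(x))
Complex roots r = 2 ± i
Applying ICs: C₁ = 4, C₂ = -12
Particular solution: y = e^(2x)(4cos(x) - 12sin(x))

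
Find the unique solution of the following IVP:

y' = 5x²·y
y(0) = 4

General solution: y = Ce^(5x³/3)
Applying IC y(0) = 4:
Particular solution: y = 4e^(5x³/3)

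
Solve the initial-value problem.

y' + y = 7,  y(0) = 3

General solution: y = 7 + Ce^(-x)
Applying y(0) = 3: C = 3 - 7 = -4
Particular solution: y = 7 - 4e^(-x)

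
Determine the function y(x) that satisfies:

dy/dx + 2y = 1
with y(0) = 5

General solution: y = 1/2 + Ce^(-2x)
Applying y(0) = 5: C = 5 - 1/2 = 9/2
Particular solution: y = 1/2 + (9/2)e^(-2x)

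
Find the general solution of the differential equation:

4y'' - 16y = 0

Characteristic equation: 4r² - 16 = 0
Divide by 4: r² - 4 = 0
Roots: r = 2, -2 (distinct real)
General solution: y = C₁e^(2x) + C₂e^(-2x)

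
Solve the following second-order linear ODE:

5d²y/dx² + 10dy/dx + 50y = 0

Characteristic equation: 5r² + 10r + 50 = 0
Divide by 5: r² + 2r + 10 = 0
Roots: r = -1 ± 3i (complex conjugates)
General solution: y = e^(-x)(C₁cos(3x) + C₂sin(3x))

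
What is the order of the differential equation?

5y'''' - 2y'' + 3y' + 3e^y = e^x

The order is 4 (highest derivative is of order 4).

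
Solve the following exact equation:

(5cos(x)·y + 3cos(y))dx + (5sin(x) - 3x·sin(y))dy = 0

Verify exactness: ∂M/∂y = ∂N/∂x ✓
Find F(x,y) such that ∂F/∂x = M, ∂F/∂y = N
Solution: 5sin(x)·y + 3x·cos(y) = C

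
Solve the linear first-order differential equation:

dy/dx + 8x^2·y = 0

Using integrating factor method:

General solution: y = Ce^(-8x^3/3)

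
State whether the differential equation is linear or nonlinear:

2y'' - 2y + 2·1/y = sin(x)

Nonlinear (1/y term)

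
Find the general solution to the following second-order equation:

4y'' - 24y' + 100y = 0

Characteristic equation: 4r² - 24r + 100 = 0
Divide by 4: r² - 6r + 25 = 0
Roots: r = 3 ± 4i (complex conjugates)
General solution: y = e^(3x)(C₁cos(4x) + C₂sin(4x))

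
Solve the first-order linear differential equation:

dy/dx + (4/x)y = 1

Using integrating factor method:

General solution: y = (1/5)x + Cx^(-4)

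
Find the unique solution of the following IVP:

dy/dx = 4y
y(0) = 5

General solution: y = Ce^(4x)
Applying IC y(0) = 5:
Particular solution: y = 5e^(4x)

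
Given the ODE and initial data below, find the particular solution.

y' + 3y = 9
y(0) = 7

General solution: y = 3 + Ce^(-3x)
Applying y(0) = 7: C = 7 - 3 = 4
Particular solution: y = 3 + 4e^(-3x)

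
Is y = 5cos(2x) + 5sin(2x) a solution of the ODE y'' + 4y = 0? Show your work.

Verification:
y'' = -20cos(2x) - 20sin(2x)
y'' + 4y = 0 ✓

Yes, it is a solution.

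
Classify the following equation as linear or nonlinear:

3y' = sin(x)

Linear (y and its derivatives appear to the first power only, no products of y terms)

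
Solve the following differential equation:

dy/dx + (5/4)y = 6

Using integrating factor method:

General solution: y = 24/5 + Ce^(-5x/4)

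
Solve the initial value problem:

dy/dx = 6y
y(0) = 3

General solution: y = Ce^(6x)
Applying IC y(0) = 3:
Particular solution: y = 3e^(6x)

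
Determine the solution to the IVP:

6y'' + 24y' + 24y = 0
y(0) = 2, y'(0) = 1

General solution: y = (C₁ + C₂x)e^(-2x)
Repeated root r = -2
Applying ICs: C₁ = 2, C₂ = 5
Particular solution: y = (2 + 5x)e^(-2x)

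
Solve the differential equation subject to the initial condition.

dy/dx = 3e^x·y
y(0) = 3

General solution: y = Ce^(3e^x)
Applying IC y(0) = 3:
Particular solution: y = 3e^(3(e^x - 1))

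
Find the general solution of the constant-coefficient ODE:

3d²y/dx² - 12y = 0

Characteristic equation: 3r² - 12 = 0
Divide by 3: r² - 4 = 0
Roots: r = 2, -2 (distinct real)
General solution: y = C₁e^(2x) + C₂e^(-2x)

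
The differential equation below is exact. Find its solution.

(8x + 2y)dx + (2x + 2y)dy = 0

Verify exactness: ∂M/∂y = ∂N/∂x ✓
Find F(x,y) such that ∂F/∂x = M, ∂F/∂y = N
Solution: 4x² + 2xy + y² = C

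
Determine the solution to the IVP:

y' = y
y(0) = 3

General solution: y = Ce^x
Applying IC y(0) = 3:
Particular solution: y = 3e^x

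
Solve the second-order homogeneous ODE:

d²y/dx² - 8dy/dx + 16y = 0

Characteristic equation: r² - 8r + 16 = 0
Factored: (r - 4)² = 0
Repeated root: r = 4
General solution: y = (C₁ + C₂x)e^(4x)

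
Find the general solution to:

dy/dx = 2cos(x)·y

Separating variables and integrating:
ln|y| = 2sin(x) + C

General solution: y = Ce^(2sin(x))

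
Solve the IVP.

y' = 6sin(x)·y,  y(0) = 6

General solution: y = Ce^(-6cos(x))
Applying IC y(0) = 6:
Particular solution: y = 6e^(6(1-cos(x)))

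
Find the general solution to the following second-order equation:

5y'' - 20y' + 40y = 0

Characteristic equation: 5r² - 20r + 40 = 0
Divide by 5: r² - 4r + 8 = 0
Roots: r = 2 ± 2i (complex conjugates)
General solution: y = e^(2x)(C₁cos(2x) + C₂sin(2x))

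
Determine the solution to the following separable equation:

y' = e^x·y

Separating variables and integrating:
ln|y| = e^x + C

General solution: y = Ce^(e^x)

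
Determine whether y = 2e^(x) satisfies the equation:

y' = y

Verification:
y = 2e^(x)
y' = 2e^(x)
y = 2e^(x)
y' = y ✓

Yes, it is a solution.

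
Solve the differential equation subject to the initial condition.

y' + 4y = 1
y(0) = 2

General solution: y = 1/4 + Ce^(-4x)
Applying y(0) = 2: C = 2 - 1/4 = 7/4
Particular solution: y = 1/4 + (7/4)e^(-4x)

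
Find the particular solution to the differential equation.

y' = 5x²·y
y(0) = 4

General solution: y = Ce^(5x³/3)
Applying IC y(0) = 4:
Particular solution: y = 4e^(5x³/3)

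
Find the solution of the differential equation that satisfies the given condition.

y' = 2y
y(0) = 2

General solution: y = Ce^(2x)
Applying IC y(0) = 2:
Particular solution: y = 2e^(2x)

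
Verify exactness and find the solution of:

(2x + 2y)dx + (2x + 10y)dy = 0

Verify exactness: ∂M/∂y = ∂N/∂x ✓
Find F(x,y) such that ∂F/∂x = M, ∂F/∂y = N
Solution: x² + 2xy + 5y² = C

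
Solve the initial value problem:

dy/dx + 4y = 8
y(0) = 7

General solution: y = 2 + Ce^(-4x)
Applying y(0) = 7: C = 7 - 2 = 5
Particular solution: y = 2 + 5e^(-4x)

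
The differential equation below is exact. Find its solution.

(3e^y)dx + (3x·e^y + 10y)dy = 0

Verify exactness: ∂M/∂y = ∂N/∂x ✓
Find F(x,y) such that ∂F/∂x = M, ∂F/∂y = N
Solution: 3x·e^y + 5y² = C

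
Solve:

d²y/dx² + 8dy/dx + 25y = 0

Characteristic equation: r² + 8r + 25 = 0
Roots: r = -4 ± 3i (complex conjugates)
General solution: y = e^(-4x)(C₁cos(3x) + C₂sin(3x))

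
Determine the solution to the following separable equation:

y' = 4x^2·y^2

Separating variables and integrating:
-1/y = 4x^3/3 + C

General solution: y^-1 = (-4/3)x^3 + C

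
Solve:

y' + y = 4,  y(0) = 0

General solution: y = 4 + Ce^(-x)
Applying y(0) = 0: C = 0 - 4 = -4
Particular solution: y = 4 - 4e^(-x)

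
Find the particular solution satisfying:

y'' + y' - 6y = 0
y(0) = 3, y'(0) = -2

General solution: y = C₁e^(2x) + C₂e^(-3x)
Applying ICs: C₁ = 7/5, C₂ = 8/5
Particular solution: y = (7/5)e^(2x) + (8/5)e^(-3x)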